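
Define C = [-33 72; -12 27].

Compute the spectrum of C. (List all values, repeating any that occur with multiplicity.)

-9, 3

det(C - lambda·I) = (-33 - lambda)(27 - lambda) - (72)·(-12) = lambda^2 + 6·lambda - 27.
This factors as (lambda + 9)·(lambda - 3) = 0.
Eigenvalues: -9, 3.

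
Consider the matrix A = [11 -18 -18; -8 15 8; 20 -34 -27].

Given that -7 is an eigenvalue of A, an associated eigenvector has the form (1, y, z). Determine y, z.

We need (A + 7I)v = 0.
A + 7I = [[18, -18, -18], [-8, 22, 8], [20, -34, -20]].
Row 1: (18)·1 + (-18)·y + (-18)·z = 0
Row 2: (-8)·1 + (22)·y + (8)·z = 0
Row 3: (20)·1 + (-34)·y + (-20)·z = 0
Solving gives y = 0, z = 1.
Check: A·(1, 0, 1) = (-7, 0, -7) = -7·(1, 0, 1).

0, 1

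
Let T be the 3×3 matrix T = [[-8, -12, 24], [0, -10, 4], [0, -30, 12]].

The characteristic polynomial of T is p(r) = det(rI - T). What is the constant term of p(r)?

0

p(r) = r^3 + 6r^2 - 16r.
The constant term is 0.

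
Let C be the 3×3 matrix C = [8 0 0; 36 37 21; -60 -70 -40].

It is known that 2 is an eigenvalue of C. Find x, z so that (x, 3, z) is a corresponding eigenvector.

We need (C - 2I)v = 0.
C - 2I = [[6, 0, 0], [36, 35, 21], [-60, -70, -42]].
Row 1: (6)·x + (0)·3 + (0)·z = 0
Row 2: (36)·x + (35)·3 + (21)·z = 0
Row 3: (-60)·x + (-70)·3 + (-42)·z = 0
Solving gives x = 0, z = -5.
Check: C·(0, 3, -5) = (0, 6, -10) = 2·(0, 3, -5).

0, -5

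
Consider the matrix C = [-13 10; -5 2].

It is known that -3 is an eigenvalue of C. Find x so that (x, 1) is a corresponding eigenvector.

We need (C + 3I)v = 0.
C + 3I = [[-10, 10], [-5, 5]].
Row 1: (-10)·x + (10)·1 = 0
Row 2: (-5)·x + (5)·1 = 0
Solving gives x = 1.
Check: C·(1, 1) = (-3, -3) = -3·(1, 1).

1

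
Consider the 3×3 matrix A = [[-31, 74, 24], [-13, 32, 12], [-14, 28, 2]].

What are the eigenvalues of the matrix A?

-5, 2, 6

Compute the characteristic polynomial p(μ) = det(μI - A).
Cofactor expansion gives p(μ) = μ^3 - 3μ^2 - 28μ + 60.
Rational-root test: μ = 2 gives p(2) = 0.
Factor out (μ - 2): p(μ) = (μ - 2)·(μ^2 - μ - 30).
The quadratic factors as (μ + 5)·(μ - 6).
Eigenvalues: -5, 2, 6.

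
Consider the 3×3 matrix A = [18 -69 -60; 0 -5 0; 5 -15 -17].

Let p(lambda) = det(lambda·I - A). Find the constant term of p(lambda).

-30

p(lambda) = lambda^3 + 4·lambda^2 - 11·lambda - 30.
The constant term is -30.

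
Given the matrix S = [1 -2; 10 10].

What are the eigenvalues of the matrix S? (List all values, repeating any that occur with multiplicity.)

5, 6

det(S - lambda·I) = (1 - lambda)(10 - lambda) - (-2)·(10) = lambda^2 - 11·lambda + 30.
This factors as (lambda - 5)·(lambda - 6) = 0.
Eigenvalues: 5, 6.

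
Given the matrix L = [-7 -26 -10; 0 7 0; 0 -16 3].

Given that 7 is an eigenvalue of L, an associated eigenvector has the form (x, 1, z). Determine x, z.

1, -4

We need (L - 7I)v = 0.
L - 7I = [[-14, -26, -10], [0, 0, 0], [0, -16, -4]].
Row 1: (-14)·x + (-26)·1 + (-10)·z = 0
Row 2: (0)·x + (0)·1 + (0)·z = 0
Row 3: (0)·x + (-16)·1 + (-4)·z = 0
Solving gives x = 1, z = -4.
Check: L·(1, 1, -4) = (7, 7, -28) = 7·(1, 1, -4).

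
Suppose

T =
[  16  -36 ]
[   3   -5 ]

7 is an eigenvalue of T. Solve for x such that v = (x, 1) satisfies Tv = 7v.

We need (T - 7I)v = 0.
T - 7I = [[9, -36], [3, -12]].
Row 1: (9)·x + (-36)·1 = 0
Row 2: (3)·x + (-12)·1 = 0
Solving gives x = 4.
Check: T·(4, 1) = (28, 7) = 7·(4, 1).

4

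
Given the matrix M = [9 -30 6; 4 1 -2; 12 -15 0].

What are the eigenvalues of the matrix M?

1, 3, 6

Compute the characteristic polynomial p(lambda) = det(lambda·I - M).
Expanding along the first row, p(lambda) = lambda^3 - 10·lambda^2 + 27·lambda - 18.
Try lambda = 1: p(1) = 0, so 1 is a root.
Factor out (lambda - 1): p(lambda) = (lambda - 1)·(lambda^2 - 9·lambda + 18).
The quadratic factors as (lambda - 3)·(lambda - 6).
Eigenvalues: 1, 3, 6.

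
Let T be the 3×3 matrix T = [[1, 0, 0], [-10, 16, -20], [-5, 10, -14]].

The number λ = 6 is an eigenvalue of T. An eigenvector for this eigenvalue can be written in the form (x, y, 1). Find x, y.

We need (T - 6I)v = 0.
T - 6I = [[-5, 0, 0], [-10, 10, -20], [-5, 10, -20]].
Row 1: (-5)·x + (0)·y + (0)·1 = 0
Row 2: (-10)·x + (10)·y + (-20)·1 = 0
Row 3: (-5)·x + (10)·y + (-20)·1 = 0
Solving gives x = 0, y = 2.
Check: T·(0, 2, 1) = (0, 12, 6) = 6·(0, 2, 1).

0, 2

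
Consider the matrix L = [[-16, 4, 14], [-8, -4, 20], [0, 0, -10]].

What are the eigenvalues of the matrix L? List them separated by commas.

The characteristic polynomial is p(λ) = det(λI - L).
Cofactor expansion gives p(λ) = λ^3 + 30λ^2 + 296λ + 960.
Try λ = -10: p(-10) = 0, so -10 is a root.
Dividing by (λ + 10) leaves λ^2 + 20λ + 96.
The quadratic factors as (λ + 12)·(λ + 8).
Eigenvalues: -12, -10, -8.

-12, -10, -8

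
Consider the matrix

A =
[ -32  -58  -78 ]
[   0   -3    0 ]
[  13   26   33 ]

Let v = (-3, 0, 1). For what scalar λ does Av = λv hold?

Compute Av: A·(-3, 0, 1) = (18, 0, -6).
Since Av = λv, compare component 1: 18 = λ·-3, so λ = -6.

-6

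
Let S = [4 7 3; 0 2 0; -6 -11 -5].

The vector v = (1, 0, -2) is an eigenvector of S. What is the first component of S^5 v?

First find the eigenvalue: Sv = (-2, 0, 4) = -2·(1, 0, -2), so λ = -2.
Then S^5 v = λ^5·v = (-2)^5·(1, 0, -2) = -32·(1, 0, -2) = (-32, 0, 64).

-32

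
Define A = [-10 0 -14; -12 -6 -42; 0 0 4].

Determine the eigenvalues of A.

-10, -6, 4

Set up det(λI - A) = 0.
Expanding along the first row, p(λ) = λ^3 + 12λ^2 - 4λ - 240.
Try λ = 4: p(4) = 0, so 4 is a root.
Factor out (λ - 4): p(λ) = (λ - 4)·(λ^2 + 16λ + 60).
The quadratic factors as (λ + 10)·(λ + 6).
Eigenvalues: -10, -6, 4.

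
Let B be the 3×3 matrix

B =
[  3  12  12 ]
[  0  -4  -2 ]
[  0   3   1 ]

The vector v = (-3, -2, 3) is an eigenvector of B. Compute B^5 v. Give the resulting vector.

(3, 2, -3)

First find the eigenvalue: Bv = (3, 2, -3) = -1·(-3, -2, 3), so λ = -1.
Then B^5 v = λ^5·v = (-1)^5·(-3, -2, 3) = -1·(-3, -2, 3) = (3, 2, -3).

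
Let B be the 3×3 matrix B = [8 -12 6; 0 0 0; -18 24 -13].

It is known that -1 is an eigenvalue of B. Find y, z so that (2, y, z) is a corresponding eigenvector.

We need (B + 1I)v = 0.
B + 1I = [[9, -12, 6], [0, 1, 0], [-18, 24, -12]].
Row 1: (9)·2 + (-12)·y + (6)·z = 0
Row 2: (0)·2 + (1)·y + (0)·z = 0
Row 3: (-18)·2 + (24)·y + (-12)·z = 0
Solving gives y = 0, z = -3.
Check: B·(2, 0, -3) = (-2, 0, 3) = -1·(2, 0, -3).

0, -3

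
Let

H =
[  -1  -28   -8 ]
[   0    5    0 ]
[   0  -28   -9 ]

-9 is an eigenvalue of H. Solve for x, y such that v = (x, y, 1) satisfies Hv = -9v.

We need (H + 9I)v = 0.
H + 9I = [[8, -28, -8], [0, 14, 0], [0, -28, 0]].
Row 1: (8)·x + (-28)·y + (-8)·1 = 0
Row 2: (0)·x + (14)·y + (0)·1 = 0
Row 3: (0)·x + (-28)·y + (0)·1 = 0
Solving gives x = 1, y = 0.
Check: H·(1, 0, 1) = (-9, 0, -9) = -9·(1, 0, 1).

1, 0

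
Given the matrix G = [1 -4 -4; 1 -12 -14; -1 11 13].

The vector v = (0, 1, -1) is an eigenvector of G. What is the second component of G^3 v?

First find the eigenvalue: Gv = (0, 2, -2) = 2·(0, 1, -1), so λ = 2.
Then G^3 v = λ^3·v = 2^3·(0, 1, -1) = 8·(0, 1, -1) = (0, 8, -8).

8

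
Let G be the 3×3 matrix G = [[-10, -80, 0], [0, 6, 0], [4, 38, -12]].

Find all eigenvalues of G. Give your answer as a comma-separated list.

-12, -10, 6

Set up det(tI - G) = 0.
Cofactor expansion gives p(t) = t^3 + 16t^2 - 12t - 720.
Try t = -12: p(-12) = 0, so -12 is a root.
Factor out (t + 12): p(t) = (t + 12)·(t^2 + 4t - 60).
The quadratic factors as (t + 10)·(t - 6).
Eigenvalues: -12, -10, 6.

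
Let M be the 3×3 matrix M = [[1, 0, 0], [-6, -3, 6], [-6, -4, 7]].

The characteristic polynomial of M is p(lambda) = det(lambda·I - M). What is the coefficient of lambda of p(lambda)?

p(lambda) = lambda^3 - 5·lambda^2 + 7·lambda - 3.
The coefficient of lambda is 7.

7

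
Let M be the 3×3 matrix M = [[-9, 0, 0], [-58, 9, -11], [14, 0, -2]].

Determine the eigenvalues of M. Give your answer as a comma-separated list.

The characteristic polynomial is p(t) = det(tI - M).
Expanding along the first row, p(t) = t^3 + 2t^2 - 81t - 162.
Since p(-9) = 0, t = -9 is a root.
Dividing by (t + 9) leaves t^2 - 7t - 18.
The quadratic factors as (t + 2)·(t - 9).
Eigenvalues: -9, -2, 9.

-9, -2, 9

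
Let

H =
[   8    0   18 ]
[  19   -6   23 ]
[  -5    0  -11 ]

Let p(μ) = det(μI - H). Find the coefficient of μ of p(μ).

p(μ) = μ^3 + 9μ^2 + 20μ + 12.
The coefficient of μ is 20.

20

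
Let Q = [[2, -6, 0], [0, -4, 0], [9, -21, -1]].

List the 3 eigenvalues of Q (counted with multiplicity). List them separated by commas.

Set up det(μI - Q) = 0.
Expanding the 3×3 determinant: p(μ) = μ^3 + 3μ^2 - 6μ - 8.
Try μ = -1: p(-1) = 0, so -1 is a root.
Factor out (μ + 1): p(μ) = (μ + 1)·(μ^2 + 2μ - 8).
The quadratic factors as (μ + 4)·(μ - 2).
Eigenvalues: -4, -1, 2.

-4, -1, 2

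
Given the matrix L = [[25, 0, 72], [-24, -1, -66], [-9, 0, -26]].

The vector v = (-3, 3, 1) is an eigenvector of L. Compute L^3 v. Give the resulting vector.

(-3, 3, 1)

First find the eigenvalue: Lv = (-3, 3, 1) = 1·(-3, 3, 1), so λ = 1.
Then L^3 v = λ^3·v = 1^3·(-3, 3, 1) = 1·(-3, 3, 1) = (-3, 3, 1).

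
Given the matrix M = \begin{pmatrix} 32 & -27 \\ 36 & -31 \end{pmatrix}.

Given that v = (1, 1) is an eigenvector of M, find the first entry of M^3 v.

125

First find the eigenvalue: Mv = (5, 5) = 5·(1, 1), so λ = 5.
Then M^3 v = λ^3·v = 5^3·(1, 1) = 125·(1, 1) = (125, 125).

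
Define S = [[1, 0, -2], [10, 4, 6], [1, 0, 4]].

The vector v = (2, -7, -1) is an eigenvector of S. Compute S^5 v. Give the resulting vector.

(64, -224, -32)

First find the eigenvalue: Sv = (4, -14, -2) = 2·(2, -7, -1), so λ = 2.
Then S^5 v = λ^5·v = 2^5·(2, -7, -1) = 32·(2, -7, -1) = (64, -224, -32).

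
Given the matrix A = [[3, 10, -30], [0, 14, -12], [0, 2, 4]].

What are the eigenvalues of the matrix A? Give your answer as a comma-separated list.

3, 8, 10

Compute the characteristic polynomial p(t) = det(tI - A).
Cofactor expansion gives p(t) = t^3 - 21t^2 + 134t - 240.
Since p(3) = 0, t = 3 is a root.
Dividing by (t - 3) leaves t^2 - 18t + 80.
The quadratic factors as (t - 8)·(t - 10).
Eigenvalues: 3, 8, 10.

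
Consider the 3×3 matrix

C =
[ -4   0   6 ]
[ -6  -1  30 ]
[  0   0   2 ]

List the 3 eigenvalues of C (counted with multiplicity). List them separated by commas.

-4, -1, 2

The characteristic polynomial is p(s) = det(sI - C).
Expanding the 3×3 determinant: p(s) = s^3 + 3s^2 - 6s - 8.
Try s = -1: p(-1) = 0, so -1 is a root.
Dividing by (s + 1) leaves s^2 + 2s - 8.
The quadratic factors as (s + 4)·(s - 2).
Eigenvalues: -4, -1, 2.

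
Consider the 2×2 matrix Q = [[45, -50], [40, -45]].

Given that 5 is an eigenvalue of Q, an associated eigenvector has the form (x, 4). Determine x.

We need (Q - 5I)v = 0.
Q - 5I = [[40, -50], [40, -50]].
Row 1: (40)·x + (-50)·4 = 0
Row 2: (40)·x + (-50)·4 = 0
Solving gives x = 5.
Check: Q·(5, 4) = (25, 20) = 5·(5, 4).

5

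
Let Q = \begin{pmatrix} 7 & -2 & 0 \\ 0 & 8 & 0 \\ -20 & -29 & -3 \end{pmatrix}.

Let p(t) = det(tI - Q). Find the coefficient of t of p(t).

p(t) = t^3 - 12t^2 + 11t + 168.
The coefficient of t is 11.

11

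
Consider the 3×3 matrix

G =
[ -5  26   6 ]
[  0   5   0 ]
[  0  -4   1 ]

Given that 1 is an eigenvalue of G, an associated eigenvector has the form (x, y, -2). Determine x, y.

We need (G - 1I)v = 0.
G - 1I = [[-6, 26, 6], [0, 4, 0], [0, -4, 0]].
Row 1: (-6)·x + (26)·y + (6)·-2 = 0
Row 2: (0)·x + (4)·y + (0)·-2 = 0
Row 3: (0)·x + (-4)·y + (0)·-2 = 0
Solving gives x = -2, y = 0.
Check: G·(-2, 0, -2) = (-2, 0, -2) = 1·(-2, 0, -2).

-2, 0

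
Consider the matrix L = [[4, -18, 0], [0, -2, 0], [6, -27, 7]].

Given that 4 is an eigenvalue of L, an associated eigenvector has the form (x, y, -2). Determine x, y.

1, 0

We need (L - 4I)v = 0.
L - 4I = [[0, -18, 0], [0, -6, 0], [6, -27, 3]].
Row 1: (0)·x + (-18)·y + (0)·-2 = 0
Row 2: (0)·x + (-6)·y + (0)·-2 = 0
Row 3: (6)·x + (-27)·y + (3)·-2 = 0
Solving gives x = 1, y = 0.
Check: L·(1, 0, -2) = (4, 0, -8) = 4·(1, 0, -2).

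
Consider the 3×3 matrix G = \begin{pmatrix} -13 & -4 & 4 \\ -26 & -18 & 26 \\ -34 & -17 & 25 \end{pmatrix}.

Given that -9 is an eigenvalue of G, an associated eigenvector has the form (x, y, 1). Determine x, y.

We need (G + 9I)v = 0.
G + 9I = [[-4, -4, 4], [-26, -9, 26], [-34, -17, 34]].
Row 1: (-4)·x + (-4)·y + (4)·1 = 0
Row 2: (-26)·x + (-9)·y + (26)·1 = 0
Row 3: (-34)·x + (-17)·y + (34)·1 = 0
Solving gives x = 1, y = 0.
Check: G·(1, 0, 1) = (-9, 0, -9) = -9·(1, 0, 1).

1, 0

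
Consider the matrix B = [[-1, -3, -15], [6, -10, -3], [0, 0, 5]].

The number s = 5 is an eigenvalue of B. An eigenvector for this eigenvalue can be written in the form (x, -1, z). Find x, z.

We need (B - 5I)v = 0.
B - 5I = [[-6, -3, -15], [6, -15, -3], [0, 0, 0]].
Row 1: (-6)·x + (-3)·-1 + (-15)·z = 0
Row 2: (6)·x + (-15)·-1 + (-3)·z = 0
Row 3: (0)·x + (0)·-1 + (0)·z = 0
Solving gives x = -2, z = 1.
Check: B·(-2, -1, 1) = (-10, -5, 5) = 5·(-2, -1, 1).

-2, 1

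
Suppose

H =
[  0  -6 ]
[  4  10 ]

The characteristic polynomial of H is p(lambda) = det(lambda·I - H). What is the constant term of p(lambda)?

p(lambda) = lambda^2 - 10·lambda + 24.
The constant term is 24.

24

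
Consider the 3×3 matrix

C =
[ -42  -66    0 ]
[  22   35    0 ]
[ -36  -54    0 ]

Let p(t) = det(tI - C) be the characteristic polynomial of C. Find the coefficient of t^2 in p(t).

7

The coefficient of t^2 of det(tI - C) is −trace(C).
trace(C) = (-42) + (35) + (0) = -7, so the coefficient is 7.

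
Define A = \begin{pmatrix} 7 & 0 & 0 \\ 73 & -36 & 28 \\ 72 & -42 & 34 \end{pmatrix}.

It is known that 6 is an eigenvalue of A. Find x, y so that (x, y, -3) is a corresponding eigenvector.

We need (A - 6I)v = 0.
A - 6I = [[1, 0, 0], [73, -42, 28], [72, -42, 28]].
Row 1: (1)·x + (0)·y + (0)·-3 = 0
Row 2: (73)·x + (-42)·y + (28)·-3 = 0
Row 3: (72)·x + (-42)·y + (28)·-3 = 0
Solving gives x = 0, y = -2.
Check: A·(0, -2, -3) = (0, -12, -18) = 6·(0, -2, -3).

0, -2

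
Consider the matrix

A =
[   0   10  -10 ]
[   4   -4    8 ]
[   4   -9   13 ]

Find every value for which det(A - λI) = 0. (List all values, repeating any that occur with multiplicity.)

0, 4, 5

Set up det(μI - A) = 0.
Expanding along the first row, p(μ) = μ^3 - 9μ^2 + 20μ.
Try μ = 0: p(0) = 0, so 0 is a root.
Dividing by μ leaves μ^2 - 9μ + 20.
The quadratic factors as (μ - 4)·(μ - 5).
Eigenvalues: 0, 4, 5.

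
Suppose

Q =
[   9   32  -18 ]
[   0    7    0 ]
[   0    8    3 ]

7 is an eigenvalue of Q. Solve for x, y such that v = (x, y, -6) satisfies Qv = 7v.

We need (Q - 7I)v = 0.
Q - 7I = [[2, 32, -18], [0, 0, 0], [0, 8, -4]].
Row 1: (2)·x + (32)·y + (-18)·-6 = 0
Row 2: (0)·x + (0)·y + (0)·-6 = 0
Row 3: (0)·x + (8)·y + (-4)·-6 = 0
Solving gives x = -6, y = -3.
Check: Q·(-6, -3, -6) = (-42, -21, -42) = 7·(-6, -3, -6).

-6, -3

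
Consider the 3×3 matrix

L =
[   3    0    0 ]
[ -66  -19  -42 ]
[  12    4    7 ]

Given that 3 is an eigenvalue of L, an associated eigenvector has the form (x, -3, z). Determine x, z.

1, 0

We need (L - 3I)v = 0.
L - 3I = [[0, 0, 0], [-66, -22, -42], [12, 4, 4]].
Row 1: (0)·x + (0)·-3 + (0)·z = 0
Row 2: (-66)·x + (-22)·-3 + (-42)·z = 0
Row 3: (12)·x + (4)·-3 + (4)·z = 0
Solving gives x = 1, z = 0.
Check: L·(1, -3, 0) = (3, -9, 0) = 3·(1, -3, 0).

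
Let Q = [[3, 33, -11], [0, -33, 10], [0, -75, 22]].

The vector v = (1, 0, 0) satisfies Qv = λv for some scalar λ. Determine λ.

Compute Qv: Q·(1, 0, 0) = (3, 0, 0).
Since Qv = λv, compare component 1: 3 = λ·1, so λ = 3.

3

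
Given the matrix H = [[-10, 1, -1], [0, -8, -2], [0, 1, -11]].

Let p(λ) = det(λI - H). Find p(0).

p(0) = det(0·I − H) = det(−H) = (−1)^3·det(H).
det(H) = -900, so p(0) = 900.

900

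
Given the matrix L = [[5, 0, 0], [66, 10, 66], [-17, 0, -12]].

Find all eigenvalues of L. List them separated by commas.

The characteristic polynomial is p(lambda) = det(lambda·I - L).
Cofactor expansion gives p(lambda) = lambda^3 - 3·lambda^2 - 130·lambda + 600.
Try lambda = 5: p(5) = 0, so 5 is a root.
Factor out (lambda - 5): p(lambda) = (lambda - 5)·(lambda^2 + 2·lambda - 120).
The quadratic factors as (lambda + 12)·(lambda - 10).
Eigenvalues: -12, 5, 10.

-12, 5, 10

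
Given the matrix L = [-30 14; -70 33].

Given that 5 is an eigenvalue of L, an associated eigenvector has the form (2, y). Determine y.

5

We need (L - 5I)v = 0.
L - 5I = [[-35, 14], [-70, 28]].
Row 1: (-35)·2 + (14)·y = 0
Row 2: (-70)·2 + (28)·y = 0
Solving gives y = 5.
Check: L·(2, 5) = (10, 25) = 5·(2, 5).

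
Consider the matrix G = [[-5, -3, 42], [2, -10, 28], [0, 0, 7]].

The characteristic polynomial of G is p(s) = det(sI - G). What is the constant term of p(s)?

-392

p(s) = s^3 + 8s^2 - 49s - 392.
The constant term is -392.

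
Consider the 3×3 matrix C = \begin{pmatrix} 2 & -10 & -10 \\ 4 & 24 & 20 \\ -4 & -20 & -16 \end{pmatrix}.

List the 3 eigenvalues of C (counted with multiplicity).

2, 4, 4

The characteristic polynomial is p(lambda) = det(lambda·I - C).
Expanding along the first row, p(lambda) = lambda^3 - 10·lambda^2 + 32·lambda - 32.
Try lambda = 4: p(4) = 0, so 4 is a root.
Factor out (lambda - 4): p(lambda) = (lambda - 4)·(lambda^2 - 6·lambda + 8).
The quadratic factors as (lambda - 2)·(lambda - 4).
Eigenvalues: 2, 4, 4.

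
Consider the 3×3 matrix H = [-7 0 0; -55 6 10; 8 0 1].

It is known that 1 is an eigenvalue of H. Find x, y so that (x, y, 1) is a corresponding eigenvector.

We need (H - 1I)v = 0.
H - 1I = [[-8, 0, 0], [-55, 5, 10], [8, 0, 0]].
Row 1: (-8)·x + (0)·y + (0)·1 = 0
Row 2: (-55)·x + (5)·y + (10)·1 = 0
Row 3: (8)·x + (0)·y + (0)·1 = 0
Solving gives x = 0, y = -2.
Check: H·(0, -2, 1) = (0, -2, 1) = 1·(0, -2, 1).

0, -2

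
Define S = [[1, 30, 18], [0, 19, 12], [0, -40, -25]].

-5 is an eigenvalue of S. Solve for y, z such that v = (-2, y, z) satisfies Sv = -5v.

-2, 4

We need (S + 5I)v = 0.
S + 5I = [[6, 30, 18], [0, 24, 12], [0, -40, -20]].
Row 1: (6)·-2 + (30)·y + (18)·z = 0
Row 2: (0)·-2 + (24)·y + (12)·z = 0
Row 3: (0)·-2 + (-40)·y + (-20)·z = 0
Solving gives y = -2, z = 4.
Check: S·(-2, -2, 4) = (10, 10, -20) = -5·(-2, -2, 4).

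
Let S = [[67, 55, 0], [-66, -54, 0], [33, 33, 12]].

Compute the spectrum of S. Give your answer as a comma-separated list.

The characteristic polynomial is p(μ) = det(μI - S).
Cofactor expansion gives p(μ) = μ^3 - 25μ^2 + 168μ - 144.
Since p(12) = 0, μ = 12 is a root.
Dividing by (μ - 12) leaves μ^2 - 13μ + 12.
The quadratic factors as (μ - 1)·(μ - 12).
Eigenvalues: 1, 12, 12.

1, 12, 12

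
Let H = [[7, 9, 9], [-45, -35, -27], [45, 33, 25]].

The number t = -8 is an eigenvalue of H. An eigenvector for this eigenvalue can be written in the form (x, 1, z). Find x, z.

We need (H + 8I)v = 0.
H + 8I = [[15, 9, 9], [-45, -27, -27], [45, 33, 33]].
Row 1: (15)·x + (9)·1 + (9)·z = 0
Row 2: (-45)·x + (-27)·1 + (-27)·z = 0
Row 3: (45)·x + (33)·1 + (33)·z = 0
Solving gives x = 0, z = -1.
Check: H·(0, 1, -1) = (0, -8, 8) = -8·(0, 1, -1).

0, -1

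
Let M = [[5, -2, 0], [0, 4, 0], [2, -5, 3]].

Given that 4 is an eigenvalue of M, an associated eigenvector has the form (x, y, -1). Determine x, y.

2, 1

We need (M - 4I)v = 0.
M - 4I = [[1, -2, 0], [0, 0, 0], [2, -5, -1]].
Row 1: (1)·x + (-2)·y + (0)·-1 = 0
Row 2: (0)·x + (0)·y + (0)·-1 = 0
Row 3: (2)·x + (-5)·y + (-1)·-1 = 0
Solving gives x = 2, y = 1.
Check: M·(2, 1, -1) = (8, 4, -4) = 4·(2, 1, -1).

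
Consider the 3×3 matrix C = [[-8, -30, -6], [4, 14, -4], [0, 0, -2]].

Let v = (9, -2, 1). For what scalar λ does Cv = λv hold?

-2

Compute Cv: C·(9, -2, 1) = (-18, 4, -2).
Since Cv = λv, compare component 1: -18 = λ·9, so λ = -2.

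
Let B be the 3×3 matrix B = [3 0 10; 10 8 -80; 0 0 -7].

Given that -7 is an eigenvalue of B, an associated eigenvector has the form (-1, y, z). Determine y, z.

6, 1

We need (B + 7I)v = 0.
B + 7I = [[10, 0, 10], [10, 15, -80], [0, 0, 0]].
Row 1: (10)·-1 + (0)·y + (10)·z = 0
Row 2: (10)·-1 + (15)·y + (-80)·z = 0
Row 3: (0)·-1 + (0)·y + (0)·z = 0
Solving gives y = 6, z = 1.
Check: B·(-1, 6, 1) = (7, -42, -7) = -7·(-1, 6, 1).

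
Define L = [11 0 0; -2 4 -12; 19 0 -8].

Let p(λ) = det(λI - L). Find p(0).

p(0) = det(0·I − L) = det(−L) = (−1)^3·det(L).
det(L) = -352, so p(0) = 352.

352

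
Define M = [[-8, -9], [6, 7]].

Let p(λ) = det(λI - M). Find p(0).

-2

p(0) = det(0·I − M) = det(−M) = (−1)^2·det(M).
det(M) = -2, so p(0) = -2.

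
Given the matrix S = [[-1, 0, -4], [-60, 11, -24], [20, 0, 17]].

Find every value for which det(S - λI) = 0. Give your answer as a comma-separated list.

7, 9, 11

Compute the characteristic polynomial p(s) = det(sI - S).
Expanding along the first row, p(s) = s^3 - 27s^2 + 239s - 693.
Since p(9) = 0, s = 9 is a root.
Factor out (s - 9): p(s) = (s - 9)·(s^2 - 18s + 77).
The quadratic factors as (s - 7)·(s - 11).
Eigenvalues: 7, 9, 11.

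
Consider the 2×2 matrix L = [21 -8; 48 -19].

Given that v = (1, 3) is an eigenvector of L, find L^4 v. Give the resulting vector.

First find the eigenvalue: Lv = (-3, -9) = -3·(1, 3), so λ = -3.
Then L^4 v = λ^4·v = (-3)^4·(1, 3) = 81·(1, 3) = (81, 243).

(81, 243)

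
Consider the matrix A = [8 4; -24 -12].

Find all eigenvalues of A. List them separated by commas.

det(A - λI) = (8 - λ)(-12 - λ) - (4)·(-24) = λ^2 + 4λ.
This factors as (λ + 4)·λ = 0.
Eigenvalues: -4, 0.

-4, 0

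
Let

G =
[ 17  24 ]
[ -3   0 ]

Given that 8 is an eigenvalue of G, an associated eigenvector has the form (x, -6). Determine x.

16

We need (G - 8I)v = 0.
G - 8I = [[9, 24], [-3, -8]].
Row 1: (9)·x + (24)·-6 = 0
Row 2: (-3)·x + (-8)·-6 = 0
Solving gives x = 16.
Check: G·(16, -6) = (128, -48) = 8·(16, -6).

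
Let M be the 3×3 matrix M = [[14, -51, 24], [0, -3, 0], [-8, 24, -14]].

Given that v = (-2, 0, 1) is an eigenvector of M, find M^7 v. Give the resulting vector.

(-256, 0, 128)

First find the eigenvalue: Mv = (-4, 0, 2) = 2·(-2, 0, 1), so λ = 2.
Then M^7 v = λ^7·v = 2^7·(-2, 0, 1) = 128·(-2, 0, 1) = (-256, 0, 128).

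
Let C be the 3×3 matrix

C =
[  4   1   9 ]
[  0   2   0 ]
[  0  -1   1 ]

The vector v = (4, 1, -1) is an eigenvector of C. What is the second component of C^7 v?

128

First find the eigenvalue: Cv = (8, 2, -2) = 2·(4, 1, -1), so λ = 2.
Then C^7 v = λ^7·v = 2^7·(4, 1, -1) = 128·(4, 1, -1) = (512, 128, -128).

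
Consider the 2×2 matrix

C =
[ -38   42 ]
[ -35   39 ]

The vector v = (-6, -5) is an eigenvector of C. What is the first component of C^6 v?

-4374

First find the eigenvalue: Cv = (18, 15) = -3·(-6, -5), so λ = -3.
Then C^6 v = λ^6·v = (-3)^6·(-6, -5) = 729·(-6, -5) = (-4374, -3645).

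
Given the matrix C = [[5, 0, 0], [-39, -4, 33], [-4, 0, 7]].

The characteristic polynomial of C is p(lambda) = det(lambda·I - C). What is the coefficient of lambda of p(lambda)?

p(lambda) = lambda^3 - 8·lambda^2 - 13·lambda + 140.
The coefficient of lambda is -13.

-13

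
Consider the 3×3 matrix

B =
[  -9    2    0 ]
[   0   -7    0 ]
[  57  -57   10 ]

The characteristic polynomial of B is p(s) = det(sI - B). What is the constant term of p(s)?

p(s) = s^3 + 6s^2 - 97s - 630.
The constant term is -630.

-630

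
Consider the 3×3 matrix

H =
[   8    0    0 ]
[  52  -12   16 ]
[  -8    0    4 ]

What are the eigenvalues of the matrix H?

Set up det(rI - H) = 0.
Expanding along the first row, p(r) = r^3 - 112r + 384.
Try r = 4: p(4) = 0, so 4 is a root.
Dividing by (r - 4) leaves r^2 + 4r - 96.
The quadratic factors as (r + 12)·(r - 8).
Eigenvalues: -12, 4, 8.

-12, 4, 8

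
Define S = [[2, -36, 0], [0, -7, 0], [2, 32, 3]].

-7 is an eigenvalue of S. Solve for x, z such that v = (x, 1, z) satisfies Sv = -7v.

4, -4

We need (S + 7I)v = 0.
S + 7I = [[9, -36, 0], [0, 0, 0], [2, 32, 10]].
Row 1: (9)·x + (-36)·1 + (0)·z = 0
Row 2: (0)·x + (0)·1 + (0)·z = 0
Row 3: (2)·x + (32)·1 + (10)·z = 0
Solving gives x = 4, z = -4.
Check: S·(4, 1, -4) = (-28, -7, 28) = -7·(4, 1, -4).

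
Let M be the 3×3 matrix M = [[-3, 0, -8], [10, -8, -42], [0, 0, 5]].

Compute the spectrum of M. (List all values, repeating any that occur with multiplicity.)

-8, -3, 5

The characteristic polynomial is p(λ) = det(λI - M).
Expanding along the first row, p(λ) = λ^3 + 6λ^2 - 31λ - 120.
Rational-root test: λ = -8 gives p(-8) = 0.
Factor out (λ + 8): p(λ) = (λ + 8)·(λ^2 - 2λ - 15).
The quadratic factors as (λ + 3)·(λ - 5).
Eigenvalues: -8, -3, 5.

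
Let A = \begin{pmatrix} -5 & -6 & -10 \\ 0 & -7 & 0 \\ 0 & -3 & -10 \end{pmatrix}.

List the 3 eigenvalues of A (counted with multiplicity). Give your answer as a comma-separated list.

-10, -7, -5

The characteristic polynomial is p(lambda) = det(lambda·I - A).
Expanding the 3×3 determinant: p(lambda) = lambda^3 + 22·lambda^2 + 155·lambda + 350.
Try lambda = -5: p(-5) = 0, so -5 is a root.
Dividing by (lambda + 5) leaves lambda^2 + 17·lambda + 70.
The quadratic factors as (lambda + 10)·(lambda + 7).
Eigenvalues: -10, -7, -5.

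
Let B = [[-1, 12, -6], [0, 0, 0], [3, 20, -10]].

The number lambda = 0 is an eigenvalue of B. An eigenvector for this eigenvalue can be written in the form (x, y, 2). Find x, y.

0, 1

We need (B)v = 0.
B = [[-1, 12, -6], [0, 0, 0], [3, 20, -10]].
Row 1: (-1)·x + (12)·y + (-6)·2 = 0
Row 2: (0)·x + (0)·y + (0)·2 = 0
Row 3: (3)·x + (20)·y + (-10)·2 = 0
Solving gives x = 0, y = 1.
Check: B·(0, 1, 2) = (0, 0, 0) = 0·(0, 1, 2).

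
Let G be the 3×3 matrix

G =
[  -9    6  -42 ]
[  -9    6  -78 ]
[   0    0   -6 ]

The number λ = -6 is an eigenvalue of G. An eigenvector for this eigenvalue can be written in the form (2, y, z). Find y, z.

8, 1

We need (G + 6I)v = 0.
G + 6I = [[-3, 6, -42], [-9, 12, -78], [0, 0, 0]].
Row 1: (-3)·2 + (6)·y + (-42)·z = 0
Row 2: (-9)·2 + (12)·y + (-78)·z = 0
Row 3: (0)·2 + (0)·y + (0)·z = 0
Solving gives y = 8, z = 1.
Check: G·(2, 8, 1) = (-12, -48, -6) = -6·(2, 8, 1).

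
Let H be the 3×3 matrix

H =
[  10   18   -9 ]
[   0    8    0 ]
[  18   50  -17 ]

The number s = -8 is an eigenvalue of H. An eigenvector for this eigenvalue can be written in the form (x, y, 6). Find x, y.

3, 0

We need (H + 8I)v = 0.
H + 8I = [[18, 18, -9], [0, 16, 0], [18, 50, -9]].
Row 1: (18)·x + (18)·y + (-9)·6 = 0
Row 2: (0)·x + (16)·y + (0)·6 = 0
Row 3: (18)·x + (50)·y + (-9)·6 = 0
Solving gives x = 3, y = 0.
Check: H·(3, 0, 6) = (-24, 0, -48) = -8·(3, 0, 6).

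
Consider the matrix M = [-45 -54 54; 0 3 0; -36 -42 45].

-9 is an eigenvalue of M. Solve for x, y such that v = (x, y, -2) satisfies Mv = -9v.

-3, 0

We need (M + 9I)v = 0.
M + 9I = [[-36, -54, 54], [0, 12, 0], [-36, -42, 54]].
Row 1: (-36)·x + (-54)·y + (54)·-2 = 0
Row 2: (0)·x + (12)·y + (0)·-2 = 0
Row 3: (-36)·x + (-42)·y + (54)·-2 = 0
Solving gives x = -3, y = 0.
Check: M·(-3, 0, -2) = (27, 0, 18) = -9·(-3, 0, -2).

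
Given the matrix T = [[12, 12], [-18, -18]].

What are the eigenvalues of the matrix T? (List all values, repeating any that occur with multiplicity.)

det(T - sI) = (12 - s)(-18 - s) - (12)·(-18) = s^2 + 6s.
This factors as (s + 6)·s = 0.
Eigenvalues: -6, 0.

-6, 0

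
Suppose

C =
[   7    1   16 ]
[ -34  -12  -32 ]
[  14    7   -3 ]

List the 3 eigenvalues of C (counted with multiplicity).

Set up det(lambda·I - C) = 0.
Expanding the 3×3 determinant: p(lambda) = lambda^3 + 8·lambda^2 - 35·lambda - 150.
Since p(-3) = 0, lambda = -3 is a root.
Dividing by (lambda + 3) leaves lambda^2 + 5·lambda - 50.
The quadratic factors as (lambda + 10)·(lambda - 5).
Eigenvalues: -10, -3, 5.

-10, -3, 5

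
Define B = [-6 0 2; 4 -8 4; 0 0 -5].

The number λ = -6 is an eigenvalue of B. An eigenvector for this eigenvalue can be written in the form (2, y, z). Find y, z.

We need (B + 6I)v = 0.
B + 6I = [[0, 0, 2], [4, -2, 4], [0, 0, 1]].
Row 1: (0)·2 + (0)·y + (2)·z = 0
Row 2: (4)·2 + (-2)·y + (4)·z = 0
Row 3: (0)·2 + (0)·y + (1)·z = 0
Solving gives y = 4, z = 0.
Check: B·(2, 4, 0) = (-12, -24, 0) = -6·(2, 4, 0).

4, 0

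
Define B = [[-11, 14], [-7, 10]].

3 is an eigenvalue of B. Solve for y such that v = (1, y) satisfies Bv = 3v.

We need (B - 3I)v = 0.
B - 3I = [[-14, 14], [-7, 7]].
Row 1: (-14)·1 + (14)·y = 0
Row 2: (-7)·1 + (7)·y = 0
Solving gives y = 1.
Check: B·(1, 1) = (3, 3) = 3·(1, 1).

1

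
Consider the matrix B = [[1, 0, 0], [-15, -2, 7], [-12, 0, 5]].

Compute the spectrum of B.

-2, 1, 5

Set up det(lambda·I - B) = 0.
Expanding the 3×3 determinant: p(lambda) = lambda^3 - 4·lambda^2 - 7·lambda + 10.
Rational-root test: lambda = -2 gives p(-2) = 0.
Factor out (lambda + 2): p(lambda) = (lambda + 2)·(lambda^2 - 6·lambda + 5).
The quadratic factors as (lambda - 1)·(lambda - 5).
Eigenvalues: -2, 1, 5.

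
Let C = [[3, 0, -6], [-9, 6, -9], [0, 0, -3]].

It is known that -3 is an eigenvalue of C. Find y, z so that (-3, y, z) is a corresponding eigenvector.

We need (C + 3I)v = 0.
C + 3I = [[6, 0, -6], [-9, 9, -9], [0, 0, 0]].
Row 1: (6)·-3 + (0)·y + (-6)·z = 0
Row 2: (-9)·-3 + (9)·y + (-9)·z = 0
Row 3: (0)·-3 + (0)·y + (0)·z = 0
Solving gives y = -6, z = -3.
Check: C·(-3, -6, -3) = (9, 18, 9) = -3·(-3, -6, -3).

-6, -3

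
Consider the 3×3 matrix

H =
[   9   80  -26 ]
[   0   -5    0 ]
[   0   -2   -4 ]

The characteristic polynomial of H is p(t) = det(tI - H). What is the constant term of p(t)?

p(t) = t^3 - 61t - 180.
The constant term is -180.

-180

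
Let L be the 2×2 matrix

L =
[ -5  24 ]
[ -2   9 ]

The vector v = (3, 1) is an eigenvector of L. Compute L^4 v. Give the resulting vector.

(243, 81)

First find the eigenvalue: Lv = (9, 3) = 3·(3, 1), so λ = 3.
Then L^4 v = λ^4·v = 3^4·(3, 1) = 81·(3, 1) = (243, 81).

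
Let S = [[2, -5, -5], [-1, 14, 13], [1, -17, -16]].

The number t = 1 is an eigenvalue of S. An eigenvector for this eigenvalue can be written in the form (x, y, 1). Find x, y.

We need (S - 1I)v = 0.
S - 1I = [[1, -5, -5], [-1, 13, 13], [1, -17, -17]].
Row 1: (1)·x + (-5)·y + (-5)·1 = 0
Row 2: (-1)·x + (13)·y + (13)·1 = 0
Row 3: (1)·x + (-17)·y + (-17)·1 = 0
Solving gives x = 0, y = -1.
Check: S·(0, -1, 1) = (0, -1, 1) = 1·(0, -1, 1).

0, -1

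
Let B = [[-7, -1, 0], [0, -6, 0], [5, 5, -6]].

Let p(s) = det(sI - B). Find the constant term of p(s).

p(s) = s^3 + 19s^2 + 120s + 252.
The constant term is 252.

252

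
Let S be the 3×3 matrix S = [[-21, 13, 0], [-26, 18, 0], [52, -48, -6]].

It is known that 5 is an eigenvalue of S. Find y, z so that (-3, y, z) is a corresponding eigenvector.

-6, 12

We need (S - 5I)v = 0.
S - 5I = [[-26, 13, 0], [-26, 13, 0], [52, -48, -11]].
Row 1: (-26)·-3 + (13)·y + (0)·z = 0
Row 2: (-26)·-3 + (13)·y + (0)·z = 0
Row 3: (52)·-3 + (-48)·y + (-11)·z = 0
Solving gives y = -6, z = 12.
Check: S·(-3, -6, 12) = (-15, -30, 60) = 5·(-3, -6, 12).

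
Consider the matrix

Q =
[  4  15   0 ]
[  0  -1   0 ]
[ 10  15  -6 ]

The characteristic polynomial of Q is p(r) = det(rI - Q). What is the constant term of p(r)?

p(r) = r^3 + 3r^2 - 22r - 24.
The constant term is -24.

-24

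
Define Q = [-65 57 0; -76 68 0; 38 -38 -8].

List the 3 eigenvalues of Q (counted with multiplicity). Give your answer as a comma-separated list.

The characteristic polynomial is p(r) = det(rI - Q).
Expanding along the first row, p(r) = r^3 + 5r^2 - 112r - 704.
Since p(-8) = 0, r = -8 is a root.
Dividing by (r + 8) leaves r^2 - 3r - 88.
The quadratic factors as (r + 8)·(r - 11).
Eigenvalues: -8, -8, 11.

-8, -8, 11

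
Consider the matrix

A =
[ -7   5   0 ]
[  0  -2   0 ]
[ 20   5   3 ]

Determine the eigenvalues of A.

Set up det(tI - A) = 0.
Cofactor expansion gives p(t) = t^3 + 6t^2 - 13t - 42.
Rational-root test: t = -7 gives p(-7) = 0.
Dividing by (t + 7) leaves t^2 - t - 6.
The quadratic factors as (t + 2)·(t - 3).
Eigenvalues: -7, -2, 3.

-7, -2, 3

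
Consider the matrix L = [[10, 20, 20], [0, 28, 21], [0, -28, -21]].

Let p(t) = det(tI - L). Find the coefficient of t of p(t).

70

p(t) = t^3 - 17t^2 + 70t.
The coefficient of t is 70.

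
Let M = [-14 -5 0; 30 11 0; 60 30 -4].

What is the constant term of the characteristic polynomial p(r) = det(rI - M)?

-16

p(0) = det(0·I − M) = det(−M) = (−1)^3·det(M).
det(M) = 16, so p(0) = -16.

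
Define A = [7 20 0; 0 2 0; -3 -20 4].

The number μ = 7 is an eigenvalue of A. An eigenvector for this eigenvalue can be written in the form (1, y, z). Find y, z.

0, -1

We need (A - 7I)v = 0.
A - 7I = [[0, 20, 0], [0, -5, 0], [-3, -20, -3]].
Row 1: (0)·1 + (20)·y + (0)·z = 0
Row 2: (0)·1 + (-5)·y + (0)·z = 0
Row 3: (-3)·1 + (-20)·y + (-3)·z = 0
Solving gives y = 0, z = -1.
Check: A·(1, 0, -1) = (7, 0, -7) = 7·(1, 0, -1).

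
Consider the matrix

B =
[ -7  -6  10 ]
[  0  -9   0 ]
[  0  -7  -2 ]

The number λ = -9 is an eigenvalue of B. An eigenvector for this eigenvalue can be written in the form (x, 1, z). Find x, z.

We need (B + 9I)v = 0.
B + 9I = [[2, -6, 10], [0, 0, 0], [0, -7, 7]].
Row 1: (2)·x + (-6)·1 + (10)·z = 0
Row 2: (0)·x + (0)·1 + (0)·z = 0
Row 3: (0)·x + (-7)·1 + (7)·z = 0
Solving gives x = -2, z = 1.
Check: B·(-2, 1, 1) = (18, -9, -9) = -9·(-2, 1, 1).

-2, 1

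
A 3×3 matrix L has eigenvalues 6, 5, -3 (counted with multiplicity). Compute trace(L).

8

trace(L) is the sum of the eigenvalues: (6) + (5) + (-3) = 8.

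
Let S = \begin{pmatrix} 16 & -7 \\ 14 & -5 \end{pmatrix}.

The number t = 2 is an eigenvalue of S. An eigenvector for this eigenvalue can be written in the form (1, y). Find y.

2

We need (S - 2I)v = 0.
S - 2I = [[14, -7], [14, -7]].
Row 1: (14)·1 + (-7)·y = 0
Row 2: (14)·1 + (-7)·y = 0
Solving gives y = 2.
Check: S·(1, 2) = (2, 4) = 2·(1, 2).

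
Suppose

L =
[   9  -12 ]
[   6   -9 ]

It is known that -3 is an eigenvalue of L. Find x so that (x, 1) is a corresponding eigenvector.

We need (L + 3I)v = 0.
L + 3I = [[12, -12], [6, -6]].
Row 1: (12)·x + (-12)·1 = 0
Row 2: (6)·x + (-6)·1 = 0
Solving gives x = 1.
Check: L·(1, 1) = (-3, -3) = -3·(1, 1).

1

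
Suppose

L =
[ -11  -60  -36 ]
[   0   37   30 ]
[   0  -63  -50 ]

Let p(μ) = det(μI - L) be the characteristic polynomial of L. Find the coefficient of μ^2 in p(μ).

The coefficient of μ^2 of det(μI - L) is −trace(L).
trace(L) = (-11) + (37) + (-50) = -24, so the coefficient is 24.

24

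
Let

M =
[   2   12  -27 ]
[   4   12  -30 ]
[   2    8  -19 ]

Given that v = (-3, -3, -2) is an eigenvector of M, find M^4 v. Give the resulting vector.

First find the eigenvalue: Mv = (12, 12, 8) = -4·(-3, -3, -2), so λ = -4.
Then M^4 v = λ^4·v = (-4)^4·(-3, -3, -2) = 256·(-3, -3, -2) = (-768, -768, -512).

(-768, -768, -512)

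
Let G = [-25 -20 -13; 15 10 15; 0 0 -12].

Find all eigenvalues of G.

-12, -10, -5

Set up det(λI - G) = 0.
Expanding the 3×3 determinant: p(λ) = λ^3 + 27λ^2 + 230λ + 600.
Try λ = -12: p(-12) = 0, so -12 is a root.
Dividing by (λ + 12) leaves λ^2 + 15λ + 50.
The quadratic factors as (λ + 10)·(λ + 5).
Eigenvalues: -12, -10, -5.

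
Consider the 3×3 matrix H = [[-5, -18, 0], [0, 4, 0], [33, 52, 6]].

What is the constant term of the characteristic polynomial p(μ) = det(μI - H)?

120

p(0) = det(0·I − H) = det(−H) = (−1)^3·det(H).
det(H) = -120, so p(0) = 120.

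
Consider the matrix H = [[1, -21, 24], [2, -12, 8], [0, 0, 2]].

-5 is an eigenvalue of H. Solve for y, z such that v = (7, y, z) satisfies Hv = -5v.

We need (H + 5I)v = 0.
H + 5I = [[6, -21, 24], [2, -7, 8], [0, 0, 7]].
Row 1: (6)·7 + (-21)·y + (24)·z = 0
Row 2: (2)·7 + (-7)·y + (8)·z = 0
Row 3: (0)·7 + (0)·y + (7)·z = 0
Solving gives y = 2, z = 0.
Check: H·(7, 2, 0) = (-35, -10, 0) = -5·(7, 2, 0).

2, 0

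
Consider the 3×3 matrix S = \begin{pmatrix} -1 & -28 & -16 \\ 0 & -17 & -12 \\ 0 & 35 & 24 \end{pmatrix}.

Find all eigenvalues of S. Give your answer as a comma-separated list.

-1, 3, 4

Set up det(sI - S) = 0.
Expanding along the first row, p(s) = s^3 - 6s^2 + 5s + 12.
Since p(-1) = 0, s = -1 is a root.
Dividing by (s + 1) leaves s^2 - 7s + 12.
The quadratic factors as (s - 3)·(s - 4).
Eigenvalues: -1, 3, 4.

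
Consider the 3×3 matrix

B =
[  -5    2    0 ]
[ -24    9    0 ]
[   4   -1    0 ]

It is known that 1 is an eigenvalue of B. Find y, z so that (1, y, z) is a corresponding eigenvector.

We need (B - 1I)v = 0.
B - 1I = [[-6, 2, 0], [-24, 8, 0], [4, -1, -1]].
Row 1: (-6)·1 + (2)·y + (0)·z = 0
Row 2: (-24)·1 + (8)·y + (0)·z = 0
Row 3: (4)·1 + (-1)·y + (-1)·z = 0
Solving gives y = 3, z = 1.
Check: B·(1, 3, 1) = (1, 3, 1) = 1·(1, 3, 1).

3, 1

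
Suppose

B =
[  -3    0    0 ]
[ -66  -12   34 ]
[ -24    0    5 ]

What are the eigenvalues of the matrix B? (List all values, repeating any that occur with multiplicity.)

-12, -3, 5

The characteristic polynomial is p(s) = det(sI - B).
Cofactor expansion gives p(s) = s^3 + 10s^2 - 39s - 180.
Rational-root test: s = -12 gives p(-12) = 0.
Factor out (s + 12): p(s) = (s + 12)·(s^2 - 2s - 15).
The quadratic factors as (s + 3)·(s - 5).
Eigenvalues: -12, -3, 5.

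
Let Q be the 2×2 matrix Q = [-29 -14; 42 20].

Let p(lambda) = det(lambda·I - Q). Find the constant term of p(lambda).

p(lambda) = lambda^2 + 9·lambda + 8.
The constant term is 8.

8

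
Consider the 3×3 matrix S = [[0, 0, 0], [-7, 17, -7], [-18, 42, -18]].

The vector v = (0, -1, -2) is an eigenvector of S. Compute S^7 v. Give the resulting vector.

(0, -2187, -4374)

First find the eigenvalue: Sv = (0, -3, -6) = 3·(0, -1, -2), so λ = 3.
Then S^7 v = λ^7·v = 3^7·(0, -1, -2) = 2187·(0, -1, -2) = (0, -2187, -4374).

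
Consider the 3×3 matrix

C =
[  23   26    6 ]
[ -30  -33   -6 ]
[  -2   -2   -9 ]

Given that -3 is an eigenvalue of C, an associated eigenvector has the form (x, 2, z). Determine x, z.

We need (C + 3I)v = 0.
C + 3I = [[26, 26, 6], [-30, -30, -6], [-2, -2, -6]].
Row 1: (26)·x + (26)·2 + (6)·z = 0
Row 2: (-30)·x + (-30)·2 + (-6)·z = 0
Row 3: (-2)·x + (-2)·2 + (-6)·z = 0
Solving gives x = -2, z = 0.
Check: C·(-2, 2, 0) = (6, -6, 0) = -3·(-2, 2, 0).

-2, 0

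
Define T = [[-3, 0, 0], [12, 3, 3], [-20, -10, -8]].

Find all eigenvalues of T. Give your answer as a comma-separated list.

The characteristic polynomial is p(s) = det(sI - T).
Expanding along the first row, p(s) = s^3 + 8s^2 + 21s + 18.
Since p(-2) = 0, s = -2 is a root.
Factor out (s + 2): p(s) = (s + 2)·(s^2 + 6s + 9).
The quadratic factor is (s + 3)^2.
Eigenvalues: -3, -3, -2.

-3, -3, -2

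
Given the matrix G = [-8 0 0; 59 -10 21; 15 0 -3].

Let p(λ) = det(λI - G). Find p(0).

p(0) = det(0·I − G) = det(−G) = (−1)^3·det(G).
det(G) = -240, so p(0) = 240.

240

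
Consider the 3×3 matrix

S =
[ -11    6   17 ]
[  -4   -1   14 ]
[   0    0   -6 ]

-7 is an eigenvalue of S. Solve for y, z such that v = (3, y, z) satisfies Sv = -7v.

We need (S + 7I)v = 0.
S + 7I = [[-4, 6, 17], [-4, 6, 14], [0, 0, 1]].
Row 1: (-4)·3 + (6)·y + (17)·z = 0
Row 2: (-4)·3 + (6)·y + (14)·z = 0
Row 3: (0)·3 + (0)·y + (1)·z = 0
Solving gives y = 2, z = 0.
Check: S·(3, 2, 0) = (-21, -14, 0) = -7·(3, 2, 0).

2, 0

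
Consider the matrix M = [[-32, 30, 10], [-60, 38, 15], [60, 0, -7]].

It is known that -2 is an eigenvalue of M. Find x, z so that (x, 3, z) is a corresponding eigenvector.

-1, -12

We need (M + 2I)v = 0.
M + 2I = [[-30, 30, 10], [-60, 40, 15], [60, 0, -5]].
Row 1: (-30)·x + (30)·3 + (10)·z = 0
Row 2: (-60)·x + (40)·3 + (15)·z = 0
Row 3: (60)·x + (0)·3 + (-5)·z = 0
Solving gives x = -1, z = -12.
Check: M·(-1, 3, -12) = (2, -6, 24) = -2·(-1, 3, -12).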